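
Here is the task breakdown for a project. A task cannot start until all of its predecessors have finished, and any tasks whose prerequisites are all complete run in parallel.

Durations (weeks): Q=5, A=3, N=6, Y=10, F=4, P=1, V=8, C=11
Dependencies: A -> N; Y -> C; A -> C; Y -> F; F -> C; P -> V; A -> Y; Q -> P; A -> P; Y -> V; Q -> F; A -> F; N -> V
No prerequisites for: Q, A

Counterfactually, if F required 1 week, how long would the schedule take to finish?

Baseline: A→Y→F→C = 3+10+4+11 = 28 → 28 weeks.
Since F is critical, the -3 change carries straight to that chain (now 25 weeks).
That remains the longest chain; total 25 weeks.

25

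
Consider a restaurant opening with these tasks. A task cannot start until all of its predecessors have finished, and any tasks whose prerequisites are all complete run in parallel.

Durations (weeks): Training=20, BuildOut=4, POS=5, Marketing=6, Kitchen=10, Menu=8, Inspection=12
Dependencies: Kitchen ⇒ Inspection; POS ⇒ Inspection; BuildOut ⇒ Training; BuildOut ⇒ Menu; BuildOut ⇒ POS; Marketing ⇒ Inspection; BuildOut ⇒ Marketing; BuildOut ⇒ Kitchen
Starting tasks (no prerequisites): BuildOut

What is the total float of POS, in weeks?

Critical path: BuildOut→Kitchen→Inspection = 4+10+12 = 26, so the finish is 26 weeks.
Longest path through POS: 21 weeks (earliest finish 9, latest finish 14).
So POS can slip 14 − 9 = 5 weeks.

5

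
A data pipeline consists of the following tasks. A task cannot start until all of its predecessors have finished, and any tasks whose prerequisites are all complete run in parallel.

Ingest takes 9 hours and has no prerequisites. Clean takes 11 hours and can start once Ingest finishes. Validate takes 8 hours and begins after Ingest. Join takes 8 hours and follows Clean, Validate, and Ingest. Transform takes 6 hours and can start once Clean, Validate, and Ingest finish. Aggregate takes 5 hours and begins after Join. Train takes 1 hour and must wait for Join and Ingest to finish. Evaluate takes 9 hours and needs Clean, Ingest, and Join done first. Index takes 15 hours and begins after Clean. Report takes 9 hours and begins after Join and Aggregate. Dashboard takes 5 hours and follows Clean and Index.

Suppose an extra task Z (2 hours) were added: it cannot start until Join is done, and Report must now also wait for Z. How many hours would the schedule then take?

42

Originally the schedule takes 42 hours.
With Z inserted, Report now waits for max(Join, Aggregate, Z).
New critical path: Ingest→Clean→Join→Aggregate→Report = 9+11+8+5+9 = 42 ⇒ 42 hours.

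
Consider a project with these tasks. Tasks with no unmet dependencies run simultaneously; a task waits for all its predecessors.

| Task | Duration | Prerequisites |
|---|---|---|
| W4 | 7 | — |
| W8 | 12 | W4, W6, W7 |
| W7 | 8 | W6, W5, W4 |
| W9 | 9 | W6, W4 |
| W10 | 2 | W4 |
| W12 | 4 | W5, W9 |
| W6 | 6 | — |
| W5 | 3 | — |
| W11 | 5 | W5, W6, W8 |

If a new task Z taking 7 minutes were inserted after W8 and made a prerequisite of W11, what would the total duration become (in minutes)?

39

Originally the job takes 32 minutes.
With Z inserted, W11 now waits for max(W5, W6, W8, Z).
New critical path: W4→W7→W8→Z→W11 = 7+8+12+7+5 = 39 ⇒ 39 minutes.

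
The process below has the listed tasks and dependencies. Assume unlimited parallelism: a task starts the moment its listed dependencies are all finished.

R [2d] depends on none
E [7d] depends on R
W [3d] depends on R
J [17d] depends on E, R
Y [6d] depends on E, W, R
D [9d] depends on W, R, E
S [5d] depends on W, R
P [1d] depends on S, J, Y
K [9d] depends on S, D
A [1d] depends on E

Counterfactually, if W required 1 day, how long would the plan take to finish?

27

Actual critical path: R→E→J→P = 2+7+17+1 = 27 ⇒ 27 days.
W has 4 days of float (longest path through it is 23).
No other chain overtakes it, so the finish is 27 days.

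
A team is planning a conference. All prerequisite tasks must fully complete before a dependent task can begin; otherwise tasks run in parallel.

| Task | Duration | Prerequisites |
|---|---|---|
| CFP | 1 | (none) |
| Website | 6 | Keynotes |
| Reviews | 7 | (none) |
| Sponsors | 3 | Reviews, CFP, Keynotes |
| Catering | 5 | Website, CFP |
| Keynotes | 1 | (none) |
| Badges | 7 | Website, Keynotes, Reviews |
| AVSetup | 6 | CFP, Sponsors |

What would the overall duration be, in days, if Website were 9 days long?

As given, the longest chain is Reviews→Sponsors→AVSetup = 7+3+6 = 16, so the finish is 16 days.
Website is off the critical path — its longest chain is 14 days, giving 2 of slack.
Now Keynotes→Website→Badges = 1+9+7 = 17 is longest, so the finish becomes 17 days.

17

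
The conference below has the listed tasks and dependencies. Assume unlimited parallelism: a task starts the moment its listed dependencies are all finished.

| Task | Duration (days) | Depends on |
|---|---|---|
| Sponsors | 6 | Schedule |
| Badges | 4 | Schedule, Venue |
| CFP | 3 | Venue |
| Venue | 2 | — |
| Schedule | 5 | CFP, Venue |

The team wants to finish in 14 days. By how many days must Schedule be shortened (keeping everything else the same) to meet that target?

2

Current finish: 16 days; target: 14.
Schedule is on every critical path, so each day cut from Schedule cuts the finish by one (this holds down to a finish of 12).
Need 16 − 14 = 2 days off Schedule → Schedule becomes 3 days, finish becomes 14.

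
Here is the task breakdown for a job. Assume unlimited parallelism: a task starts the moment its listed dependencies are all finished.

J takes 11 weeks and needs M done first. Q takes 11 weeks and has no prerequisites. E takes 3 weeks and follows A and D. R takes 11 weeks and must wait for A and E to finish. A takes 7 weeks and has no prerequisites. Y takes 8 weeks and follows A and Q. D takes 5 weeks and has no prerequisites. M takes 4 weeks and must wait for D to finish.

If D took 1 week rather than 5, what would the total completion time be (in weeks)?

The binding path is A→E→R = 7+3+11 = 21; finish at 21 weeks.
D is off the critical path — its longest chain is 20 weeks, giving 1 of slack.
That remains the longest chain; total 21 weeks.

21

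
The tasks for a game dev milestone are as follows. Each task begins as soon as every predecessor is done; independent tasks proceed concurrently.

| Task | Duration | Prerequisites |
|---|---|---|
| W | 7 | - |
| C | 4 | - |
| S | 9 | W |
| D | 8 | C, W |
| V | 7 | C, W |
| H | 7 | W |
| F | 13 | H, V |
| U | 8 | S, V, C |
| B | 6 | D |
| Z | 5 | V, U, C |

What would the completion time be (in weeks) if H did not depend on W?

29

Before: longest chain W→S→U→Z = 7+9+8+5 = 29, finish 29.
Without W→H, H's earliest start moves from 7 to 0.
New critical path: W→S→U→Z = 7+9+8+5 = 29 ⇒ 29 weeks.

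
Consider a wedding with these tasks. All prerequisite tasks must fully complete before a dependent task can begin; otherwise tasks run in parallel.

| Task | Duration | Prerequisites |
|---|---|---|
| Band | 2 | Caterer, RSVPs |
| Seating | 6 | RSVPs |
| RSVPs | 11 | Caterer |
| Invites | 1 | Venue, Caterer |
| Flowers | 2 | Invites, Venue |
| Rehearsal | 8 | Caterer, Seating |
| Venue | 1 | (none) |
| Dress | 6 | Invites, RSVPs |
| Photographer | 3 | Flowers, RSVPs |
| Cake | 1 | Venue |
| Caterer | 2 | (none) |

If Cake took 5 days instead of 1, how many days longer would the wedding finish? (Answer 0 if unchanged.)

Actual critical path: Caterer→RSVPs→Seating→Rehearsal = 2+11+6+8 = 27 ⇒ 27 days.
Cake is off the critical path — its longest chain is 2 days, giving 25 of slack.
That remains the longest chain; total 27 days.
Change in finish: 27 − 27 = +0 days.

0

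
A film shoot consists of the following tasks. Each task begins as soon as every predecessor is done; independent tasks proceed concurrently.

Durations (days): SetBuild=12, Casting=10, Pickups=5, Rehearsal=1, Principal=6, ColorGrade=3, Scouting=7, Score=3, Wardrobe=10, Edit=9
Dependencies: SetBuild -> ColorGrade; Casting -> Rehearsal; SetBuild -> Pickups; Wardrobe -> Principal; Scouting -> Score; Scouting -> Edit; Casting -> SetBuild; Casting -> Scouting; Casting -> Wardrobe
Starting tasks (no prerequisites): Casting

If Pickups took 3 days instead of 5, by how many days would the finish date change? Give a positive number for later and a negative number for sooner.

Baseline: Casting→SetBuild→Pickups = 10+12+5 = 27 → 27 days.
Pickups is on the critical path; changing it to 3 makes that path 25 days.
Now Casting→Scouting→Edit = 10+7+9 = 26 is longest, so the finish becomes 26 days.
Change in finish: 26 − 27 = -1 days.

-1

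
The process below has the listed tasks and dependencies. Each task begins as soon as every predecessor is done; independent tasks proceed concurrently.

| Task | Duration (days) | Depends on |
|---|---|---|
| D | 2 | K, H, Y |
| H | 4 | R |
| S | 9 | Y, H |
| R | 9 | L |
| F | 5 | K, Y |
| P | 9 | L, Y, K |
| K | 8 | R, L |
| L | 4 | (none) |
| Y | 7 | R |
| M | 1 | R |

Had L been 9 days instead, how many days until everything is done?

35

Critical path before the change: L→R→K→P = 4+9+8+9 = 30 giving 30 days.
L lies on that path, so at 9 days the path becomes 35 days.
No other chain overtakes it, so the finish is 35 days.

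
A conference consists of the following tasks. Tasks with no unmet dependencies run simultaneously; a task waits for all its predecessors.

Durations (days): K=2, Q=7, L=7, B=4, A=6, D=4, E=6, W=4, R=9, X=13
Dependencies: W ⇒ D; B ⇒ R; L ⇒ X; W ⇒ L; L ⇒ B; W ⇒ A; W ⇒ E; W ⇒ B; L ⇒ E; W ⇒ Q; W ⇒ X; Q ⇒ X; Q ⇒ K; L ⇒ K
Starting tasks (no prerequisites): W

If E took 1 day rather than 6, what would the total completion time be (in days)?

24

Critical path before the change: W→L→X = 4+7+13 = 24 giving 24 days.
E is off the critical path — its longest chain is 17 days, giving 7 of slack.
That remains the longest chain; total 24 days.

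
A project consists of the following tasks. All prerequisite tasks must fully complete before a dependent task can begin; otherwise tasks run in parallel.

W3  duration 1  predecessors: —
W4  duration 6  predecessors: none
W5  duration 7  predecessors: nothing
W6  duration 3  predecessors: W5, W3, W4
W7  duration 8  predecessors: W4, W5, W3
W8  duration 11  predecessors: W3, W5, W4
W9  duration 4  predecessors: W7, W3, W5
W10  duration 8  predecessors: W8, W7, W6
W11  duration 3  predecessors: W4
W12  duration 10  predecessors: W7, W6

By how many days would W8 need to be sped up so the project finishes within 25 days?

1

Current finish: 26 days; target: 25.
W8 is on every critical path, so each day cut from W8 cuts the finish by one (this holds down to a finish of 25).
Need 26 − 25 = 1 day off W8 → W8 becomes 10 days, finish becomes 25.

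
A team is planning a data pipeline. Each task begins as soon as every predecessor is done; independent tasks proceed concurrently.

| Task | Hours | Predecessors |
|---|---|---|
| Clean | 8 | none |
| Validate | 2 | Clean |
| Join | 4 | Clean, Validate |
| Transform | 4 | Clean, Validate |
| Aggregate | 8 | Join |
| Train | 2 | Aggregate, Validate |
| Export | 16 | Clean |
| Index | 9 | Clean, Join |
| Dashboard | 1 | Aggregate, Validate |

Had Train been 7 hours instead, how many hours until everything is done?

29

Actual critical path: Clean→Validate→Join→Aggregate→Train = 8+2+4+8+2 = 24 ⇒ 24 hours.
Train is on the critical path; changing it to 7 makes that path 29 hours.
That remains the longest chain; total 29 hours.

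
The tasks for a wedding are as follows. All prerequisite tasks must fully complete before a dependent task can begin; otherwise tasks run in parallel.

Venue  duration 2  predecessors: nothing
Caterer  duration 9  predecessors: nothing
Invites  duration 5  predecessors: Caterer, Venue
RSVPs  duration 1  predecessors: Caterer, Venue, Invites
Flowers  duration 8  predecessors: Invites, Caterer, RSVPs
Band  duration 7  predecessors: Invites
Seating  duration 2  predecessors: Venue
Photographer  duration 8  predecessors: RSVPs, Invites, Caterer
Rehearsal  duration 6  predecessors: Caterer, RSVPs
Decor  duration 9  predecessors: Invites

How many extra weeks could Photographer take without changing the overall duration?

0

Caterer→Invites→RSVPs→Flowers = 9+5+1+8 = 23 sets the makespan at 23 weeks.
Longest path through Photographer: 23 weeks (earliest finish 23, latest finish 23).
So Photographer can slip 23 − 23 = 0 weeks.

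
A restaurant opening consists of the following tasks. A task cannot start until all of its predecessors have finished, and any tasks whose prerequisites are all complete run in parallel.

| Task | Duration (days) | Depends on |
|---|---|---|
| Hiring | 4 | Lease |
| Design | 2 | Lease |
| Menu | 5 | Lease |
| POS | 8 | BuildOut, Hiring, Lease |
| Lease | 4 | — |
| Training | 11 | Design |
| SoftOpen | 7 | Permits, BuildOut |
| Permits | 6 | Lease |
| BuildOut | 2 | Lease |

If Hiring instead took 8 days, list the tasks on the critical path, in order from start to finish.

Lease, Hiring, POS

Actual critical path: Lease→Permits→SoftOpen = 4+6+7 = 17 ⇒ 17 days.
Hiring has 1 day of float (longest path through it is 16).
Now Lease→Hiring→POS = 4+8+8 = 20 is longest, so the finish becomes 20 days.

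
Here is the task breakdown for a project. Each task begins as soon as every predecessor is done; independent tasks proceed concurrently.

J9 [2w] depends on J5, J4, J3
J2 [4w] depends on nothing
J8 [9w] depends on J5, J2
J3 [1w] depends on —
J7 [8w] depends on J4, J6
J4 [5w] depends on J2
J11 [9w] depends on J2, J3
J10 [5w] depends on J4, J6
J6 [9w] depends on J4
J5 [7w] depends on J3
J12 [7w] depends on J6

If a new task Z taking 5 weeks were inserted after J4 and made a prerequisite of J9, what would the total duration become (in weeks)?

Originally the job takes 26 weeks.
With Z inserted, J9 now waits for max(J5, J4, J3, Z).
New critical path: J2→J4→J6→J7 = 4+5+9+8 = 26 ⇒ 26 weeks.

26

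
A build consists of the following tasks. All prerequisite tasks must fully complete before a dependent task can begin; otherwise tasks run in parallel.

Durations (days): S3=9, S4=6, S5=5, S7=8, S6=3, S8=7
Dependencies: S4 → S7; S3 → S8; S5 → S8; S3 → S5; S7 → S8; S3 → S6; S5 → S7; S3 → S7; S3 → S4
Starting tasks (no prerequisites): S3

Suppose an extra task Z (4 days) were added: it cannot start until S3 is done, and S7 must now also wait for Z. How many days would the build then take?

30

Originally the build takes 30 days.
With Z inserted, S7 now waits for max(S4, S5, S3, Z).
New critical path: S3→S4→S7→S8 = 9+6+8+7 = 30 ⇒ 30 days.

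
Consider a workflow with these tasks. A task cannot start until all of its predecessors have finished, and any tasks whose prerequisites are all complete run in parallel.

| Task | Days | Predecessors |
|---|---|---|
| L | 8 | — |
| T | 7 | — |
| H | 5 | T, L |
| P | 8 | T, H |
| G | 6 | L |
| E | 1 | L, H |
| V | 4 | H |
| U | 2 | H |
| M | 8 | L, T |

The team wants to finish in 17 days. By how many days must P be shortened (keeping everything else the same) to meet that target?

4

Current finish: 21 days; target: 17.
P is on every critical path, so each day cut from P cuts the finish by one (this holds down to a finish of 17).
Need 21 − 17 = 4 days off P → P becomes 4 days, finish becomes 17.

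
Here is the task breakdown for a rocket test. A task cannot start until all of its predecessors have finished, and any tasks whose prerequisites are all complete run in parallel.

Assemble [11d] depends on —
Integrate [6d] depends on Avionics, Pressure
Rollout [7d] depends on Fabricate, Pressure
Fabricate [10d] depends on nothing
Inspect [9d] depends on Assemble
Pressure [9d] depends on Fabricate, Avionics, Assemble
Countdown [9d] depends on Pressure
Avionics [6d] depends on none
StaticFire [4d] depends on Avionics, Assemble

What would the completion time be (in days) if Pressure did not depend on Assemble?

Before: longest chain Assemble→Pressure→Countdown = 11+9+9 = 29, finish 29.
Without Assemble→Pressure, Pressure's earliest start moves from 11 to 10.
New critical path: Fabricate→Pressure→Countdown = 10+9+9 = 28 ⇒ 28 days.

28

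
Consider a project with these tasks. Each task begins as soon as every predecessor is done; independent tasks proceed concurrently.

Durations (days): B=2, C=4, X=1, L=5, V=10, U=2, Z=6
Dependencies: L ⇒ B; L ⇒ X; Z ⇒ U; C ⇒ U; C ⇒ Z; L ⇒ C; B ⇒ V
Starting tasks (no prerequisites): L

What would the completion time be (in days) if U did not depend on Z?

Original critical path: L→B→V = 5+2+10 = 17 ⇒ 17 days.
Without Z→U, U's earliest start moves from 15 to 9.
The longest chain is now L→B→V = 5+2+10 = 17, so the schedule takes 17 days.

17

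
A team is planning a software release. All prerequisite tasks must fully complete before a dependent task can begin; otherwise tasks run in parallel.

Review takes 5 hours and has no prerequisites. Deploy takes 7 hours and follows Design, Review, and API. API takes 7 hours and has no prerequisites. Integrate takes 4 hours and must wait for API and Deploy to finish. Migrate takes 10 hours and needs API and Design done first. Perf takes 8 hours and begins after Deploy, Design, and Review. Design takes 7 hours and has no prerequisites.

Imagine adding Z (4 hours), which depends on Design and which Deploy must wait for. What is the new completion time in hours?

26

Originally the project takes 22 hours.
With Z inserted, Deploy now waits for max(Design, Review, API, Z).
New critical path: Design→Z→Deploy→Perf = 7+4+7+8 = 26 ⇒ 26 hours.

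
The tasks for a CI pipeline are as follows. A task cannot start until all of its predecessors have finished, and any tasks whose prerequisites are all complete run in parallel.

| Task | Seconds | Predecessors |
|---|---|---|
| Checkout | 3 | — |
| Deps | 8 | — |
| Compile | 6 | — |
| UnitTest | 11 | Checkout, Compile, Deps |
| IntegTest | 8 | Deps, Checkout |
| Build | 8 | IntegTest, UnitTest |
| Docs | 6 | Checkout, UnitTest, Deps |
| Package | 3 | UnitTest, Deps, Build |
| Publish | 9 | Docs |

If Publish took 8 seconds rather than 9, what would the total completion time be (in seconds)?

33

Baseline: Deps→UnitTest→Docs→Publish = 8+11+6+9 = 34 → 34 seconds.
Publish is on the critical path; changing it to 8 makes that path 33 seconds.
No other chain overtakes it, so the finish is 33 seconds.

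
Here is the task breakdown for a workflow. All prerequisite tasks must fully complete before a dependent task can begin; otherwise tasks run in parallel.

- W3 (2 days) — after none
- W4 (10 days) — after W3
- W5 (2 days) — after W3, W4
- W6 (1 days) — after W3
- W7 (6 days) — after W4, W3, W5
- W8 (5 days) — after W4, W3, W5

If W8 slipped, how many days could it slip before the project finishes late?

Critical path: W3→W4→W5→W7 = 2+10+2+6 = 20, so the finish is 20 days.
The longest chain containing W8 totals 19 days.
Float = 20 − 19 = 1.

1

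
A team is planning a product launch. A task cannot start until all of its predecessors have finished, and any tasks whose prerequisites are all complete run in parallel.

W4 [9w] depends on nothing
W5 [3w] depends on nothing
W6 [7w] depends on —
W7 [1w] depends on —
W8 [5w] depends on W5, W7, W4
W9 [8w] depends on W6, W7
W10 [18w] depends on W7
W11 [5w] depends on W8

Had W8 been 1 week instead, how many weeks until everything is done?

The binding path is W4→W8→W11 = 9+5+5 = 19; finish at 19 weeks.
Since W8 is critical, the -4 change carries straight to that chain (now 15 weeks).
New critical path: W7→W10 = 1+18 = 19 ⇒ 19 weeks.

19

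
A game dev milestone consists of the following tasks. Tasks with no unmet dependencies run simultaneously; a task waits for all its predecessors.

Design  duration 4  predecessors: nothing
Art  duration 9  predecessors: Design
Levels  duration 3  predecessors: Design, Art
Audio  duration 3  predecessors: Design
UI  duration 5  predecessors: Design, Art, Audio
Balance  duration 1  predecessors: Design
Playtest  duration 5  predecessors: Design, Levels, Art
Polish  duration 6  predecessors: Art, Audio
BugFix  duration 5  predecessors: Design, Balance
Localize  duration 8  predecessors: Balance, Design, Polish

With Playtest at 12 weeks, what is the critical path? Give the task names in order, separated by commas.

Design, Art, Levels, Playtest

As given, the longest chain is Design→Art→Polish→Localize = 4+9+6+8 = 27, so the finish is 27 weeks.
Playtest has 6 weeks of float (longest path through it is 21).
The binding chain switches to Design→Art→Levels→Playtest = 4+9+3+12 = 28; finish 28 weeks.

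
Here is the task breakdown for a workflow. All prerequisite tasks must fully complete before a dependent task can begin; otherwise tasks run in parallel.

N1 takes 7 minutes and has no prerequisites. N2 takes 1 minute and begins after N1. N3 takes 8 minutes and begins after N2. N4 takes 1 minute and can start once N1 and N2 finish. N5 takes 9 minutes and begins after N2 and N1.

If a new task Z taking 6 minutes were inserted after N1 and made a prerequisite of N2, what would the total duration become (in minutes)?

Originally the workflow takes 17 minutes.
With Z inserted, N2 now waits for max(N1, Z).
New critical path: N1→Z→N2→N5 = 7+6+1+9 = 23 ⇒ 23 minutes.

23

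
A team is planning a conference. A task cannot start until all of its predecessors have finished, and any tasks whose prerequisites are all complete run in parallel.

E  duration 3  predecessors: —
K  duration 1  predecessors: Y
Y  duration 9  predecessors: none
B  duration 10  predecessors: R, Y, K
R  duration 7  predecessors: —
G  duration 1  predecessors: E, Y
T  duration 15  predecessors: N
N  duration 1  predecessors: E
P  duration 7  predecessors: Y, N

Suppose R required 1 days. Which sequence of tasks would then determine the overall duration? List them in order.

Actual critical path: Y→K→B = 9+1+10 = 20 ⇒ 20 days.
R has 3 days of float (longest path through it is 17).
No other chain overtakes it, so the finish is 20 days.

Y, K, B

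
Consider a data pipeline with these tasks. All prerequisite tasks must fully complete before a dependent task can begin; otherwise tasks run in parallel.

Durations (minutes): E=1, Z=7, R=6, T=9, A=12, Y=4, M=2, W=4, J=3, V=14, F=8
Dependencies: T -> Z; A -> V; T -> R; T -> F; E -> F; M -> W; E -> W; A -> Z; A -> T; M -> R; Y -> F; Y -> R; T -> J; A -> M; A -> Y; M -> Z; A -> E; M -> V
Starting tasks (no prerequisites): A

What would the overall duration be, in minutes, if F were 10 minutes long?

31

As given, the longest chain is A→T→F = 12+9+8 = 29, so the finish is 29 minutes.
Since F is critical, the +2 change carries straight to that chain (now 31 minutes).
That remains the longest chain; total 31 minutes.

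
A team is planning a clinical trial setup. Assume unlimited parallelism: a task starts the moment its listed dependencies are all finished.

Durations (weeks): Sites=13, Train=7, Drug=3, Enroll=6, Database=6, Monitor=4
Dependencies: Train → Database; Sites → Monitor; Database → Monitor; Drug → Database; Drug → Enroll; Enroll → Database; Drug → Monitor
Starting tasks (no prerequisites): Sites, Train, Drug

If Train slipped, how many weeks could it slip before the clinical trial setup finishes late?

Critical path: Drug→Enroll→Database→Monitor = 3+6+6+4 = 19, so the finish is 19 weeks.
Longest path through Train: 17 weeks (earliest finish 7, latest finish 9).
Float = 19 − 17 = 2.

2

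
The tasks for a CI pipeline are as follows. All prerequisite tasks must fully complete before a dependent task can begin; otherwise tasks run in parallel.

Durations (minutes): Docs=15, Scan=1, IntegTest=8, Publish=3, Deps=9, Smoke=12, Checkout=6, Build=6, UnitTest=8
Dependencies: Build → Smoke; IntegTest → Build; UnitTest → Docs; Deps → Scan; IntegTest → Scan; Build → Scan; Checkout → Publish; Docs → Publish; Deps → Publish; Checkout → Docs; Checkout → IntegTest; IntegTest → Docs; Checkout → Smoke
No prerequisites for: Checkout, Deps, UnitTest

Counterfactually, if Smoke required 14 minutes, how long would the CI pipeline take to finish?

Baseline: Checkout→IntegTest→Build→Smoke = 6+8+6+12 = 32 → 32 minutes.
Smoke is on the critical path; changing it to 14 makes that path 34 minutes.
That remains the longest chain; total 34 minutes.

34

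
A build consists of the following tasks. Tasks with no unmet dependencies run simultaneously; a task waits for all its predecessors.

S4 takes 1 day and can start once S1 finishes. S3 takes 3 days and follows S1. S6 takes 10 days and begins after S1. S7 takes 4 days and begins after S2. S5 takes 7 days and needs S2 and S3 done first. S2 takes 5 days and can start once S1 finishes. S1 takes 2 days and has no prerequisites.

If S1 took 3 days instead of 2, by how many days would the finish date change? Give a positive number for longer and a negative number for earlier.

1

As given, the longest chain is S1→S2→S5 = 2+5+7 = 14, so the finish is 14 days.
S1 lies on that path, so at 3 days the path becomes 15 days.
No other chain overtakes it, so the finish is 15 days.
Change in finish: 15 − 14 = +1 days.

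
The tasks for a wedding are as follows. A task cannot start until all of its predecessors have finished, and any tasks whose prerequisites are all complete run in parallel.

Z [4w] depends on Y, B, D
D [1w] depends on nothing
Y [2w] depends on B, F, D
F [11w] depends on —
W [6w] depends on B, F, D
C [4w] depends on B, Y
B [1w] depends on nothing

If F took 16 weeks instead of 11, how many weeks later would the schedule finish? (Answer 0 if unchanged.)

Actual critical path: F→Y→Z = 11+2+4 = 17 ⇒ 17 weeks.
F is on the critical path; changing it to 16 makes that path 22 weeks.
No other chain overtakes it, so the finish is 22 weeks.
Change in finish: 22 − 17 = +5 weeks.

5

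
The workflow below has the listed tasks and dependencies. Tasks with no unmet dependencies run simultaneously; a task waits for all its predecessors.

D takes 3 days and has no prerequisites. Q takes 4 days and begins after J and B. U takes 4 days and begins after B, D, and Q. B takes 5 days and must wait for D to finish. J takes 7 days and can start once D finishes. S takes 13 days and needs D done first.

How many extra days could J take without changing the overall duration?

Critical path: D→J→Q→U = 3+7+4+4 = 18, so the finish is 18 days.
The longest chain containing J totals 18 days.
Slack of J = 3 − 3 = 0 days.

0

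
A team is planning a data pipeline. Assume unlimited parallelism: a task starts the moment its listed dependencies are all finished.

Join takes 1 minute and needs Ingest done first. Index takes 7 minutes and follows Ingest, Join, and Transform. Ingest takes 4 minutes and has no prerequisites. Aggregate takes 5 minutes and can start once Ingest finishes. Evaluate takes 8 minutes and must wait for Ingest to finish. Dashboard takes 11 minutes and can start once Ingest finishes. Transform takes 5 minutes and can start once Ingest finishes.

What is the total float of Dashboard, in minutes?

1

Critical path: Ingest→Transform→Index = 4+5+7 = 16, so the finish is 16 minutes.
The longest chain containing Dashboard totals 15 minutes.
Slack of Dashboard = 5 − 4 = 1 minute.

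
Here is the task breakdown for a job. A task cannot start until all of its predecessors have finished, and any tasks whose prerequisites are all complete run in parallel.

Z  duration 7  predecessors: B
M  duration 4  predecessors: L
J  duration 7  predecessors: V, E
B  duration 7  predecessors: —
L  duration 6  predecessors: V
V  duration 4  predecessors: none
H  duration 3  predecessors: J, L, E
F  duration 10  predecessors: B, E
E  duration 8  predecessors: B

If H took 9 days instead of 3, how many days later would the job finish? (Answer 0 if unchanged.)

Critical path before the change: B→E→J→H = 7+8+7+3 = 25 giving 25 days.
H is on the critical path; changing it to 9 makes that path 31 days.
That remains the longest chain; total 31 days.
Change in finish: 31 − 25 = +6 days.

6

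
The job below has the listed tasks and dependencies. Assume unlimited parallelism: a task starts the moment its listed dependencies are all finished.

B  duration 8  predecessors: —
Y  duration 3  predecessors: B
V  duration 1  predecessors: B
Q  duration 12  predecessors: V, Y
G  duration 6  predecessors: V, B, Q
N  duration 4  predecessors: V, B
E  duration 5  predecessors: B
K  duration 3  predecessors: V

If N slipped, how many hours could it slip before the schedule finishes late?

The longest chain is B→Y→Q→G = 8+3+12+6 = 29; overall finish 29 hours.
N finishes as early as 13 and must finish by 29.
Slack of N = 25 − 9 = 16 hours.

16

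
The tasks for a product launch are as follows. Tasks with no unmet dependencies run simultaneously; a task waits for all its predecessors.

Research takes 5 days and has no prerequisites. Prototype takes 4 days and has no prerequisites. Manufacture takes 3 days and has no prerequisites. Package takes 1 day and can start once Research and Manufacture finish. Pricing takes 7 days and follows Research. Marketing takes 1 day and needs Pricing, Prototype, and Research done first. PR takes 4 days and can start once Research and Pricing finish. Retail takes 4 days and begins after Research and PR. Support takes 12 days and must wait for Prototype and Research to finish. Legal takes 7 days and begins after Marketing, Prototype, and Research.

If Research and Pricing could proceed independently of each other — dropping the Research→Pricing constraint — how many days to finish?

17

Before: longest chain Research→Pricing→Marketing→Legal = 5+7+1+7 = 20, finish 20.
Without Research→Pricing, Pricing's earliest start moves from 5 to 0.
New critical path: Research→Support = 5+12 = 17 ⇒ 17 days.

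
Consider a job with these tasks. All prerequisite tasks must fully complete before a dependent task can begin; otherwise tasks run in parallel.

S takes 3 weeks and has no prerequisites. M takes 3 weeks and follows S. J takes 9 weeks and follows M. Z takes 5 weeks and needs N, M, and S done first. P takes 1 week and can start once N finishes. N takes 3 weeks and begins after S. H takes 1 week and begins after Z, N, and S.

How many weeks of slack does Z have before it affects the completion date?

The longest chain is S→M→J = 3+3+9 = 15; overall finish 15 weeks.
Longest path through Z: 12 weeks (earliest finish 11, latest finish 14).
Float = 15 − 12 = 3.

3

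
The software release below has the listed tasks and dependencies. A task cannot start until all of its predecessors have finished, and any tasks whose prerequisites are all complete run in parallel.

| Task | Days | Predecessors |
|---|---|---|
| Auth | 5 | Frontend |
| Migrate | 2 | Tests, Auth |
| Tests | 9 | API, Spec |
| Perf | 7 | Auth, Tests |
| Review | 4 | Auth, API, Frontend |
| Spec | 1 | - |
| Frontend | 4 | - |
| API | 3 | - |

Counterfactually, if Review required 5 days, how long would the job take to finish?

Critical path before the change: API→Tests→Perf = 3+9+7 = 19 giving 19 days.
Review has 6 days of float (longest path through it is 13).
The critical path is still API→Tests→Perf; finish is now 19 days.

19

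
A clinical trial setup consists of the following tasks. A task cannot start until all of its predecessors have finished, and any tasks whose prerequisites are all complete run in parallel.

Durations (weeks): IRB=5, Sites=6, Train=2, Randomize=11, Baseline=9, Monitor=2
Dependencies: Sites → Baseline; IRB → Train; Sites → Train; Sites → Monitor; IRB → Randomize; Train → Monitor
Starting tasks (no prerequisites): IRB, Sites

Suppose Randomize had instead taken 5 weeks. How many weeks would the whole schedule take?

15

Critical path before the change: IRB→Randomize = 5+11 = 16 giving 16 weeks.
Since Randomize is critical, the -6 change carries straight to that chain (now 10 weeks).
New critical path: Sites→Baseline = 6+9 = 15 ⇒ 15 weeks.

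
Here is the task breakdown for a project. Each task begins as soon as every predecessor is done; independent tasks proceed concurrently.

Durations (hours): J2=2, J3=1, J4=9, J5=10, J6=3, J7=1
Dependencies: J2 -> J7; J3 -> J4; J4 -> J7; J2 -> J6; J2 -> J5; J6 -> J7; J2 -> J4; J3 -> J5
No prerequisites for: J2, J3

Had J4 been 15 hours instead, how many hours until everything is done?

Critical path before the change: J2→J4→J7 = 2+9+1 = 12 giving 12 hours.
J4 is on the critical path; changing it to 15 makes that path 18 hours.
That remains the longest chain; total 18 hours.

18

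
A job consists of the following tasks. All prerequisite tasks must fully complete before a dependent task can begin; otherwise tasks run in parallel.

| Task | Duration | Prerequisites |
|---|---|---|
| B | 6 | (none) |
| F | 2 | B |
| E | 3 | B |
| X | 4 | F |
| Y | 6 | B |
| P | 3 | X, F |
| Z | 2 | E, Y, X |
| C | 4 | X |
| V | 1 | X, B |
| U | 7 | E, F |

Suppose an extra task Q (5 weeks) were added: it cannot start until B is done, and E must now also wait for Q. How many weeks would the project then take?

Originally the project takes 16 weeks.
With Q inserted, E now waits for max(B, Q).
New critical path: B→Q→E→U = 6+5+3+7 = 21 ⇒ 21 weeks.

21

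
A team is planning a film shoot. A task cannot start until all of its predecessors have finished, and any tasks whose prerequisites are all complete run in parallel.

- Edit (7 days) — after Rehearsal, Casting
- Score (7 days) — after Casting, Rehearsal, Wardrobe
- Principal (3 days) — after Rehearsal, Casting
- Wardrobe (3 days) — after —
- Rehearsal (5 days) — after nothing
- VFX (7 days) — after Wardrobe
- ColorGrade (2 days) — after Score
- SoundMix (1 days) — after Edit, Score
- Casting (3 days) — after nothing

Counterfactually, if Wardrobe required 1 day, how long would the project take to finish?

14

The binding path is Rehearsal→Score→ColorGrade = 5+7+2 = 14; finish at 14 days.
Wardrobe has 2 days of float (longest path through it is 12).
No other chain overtakes it, so the finish is 14 days.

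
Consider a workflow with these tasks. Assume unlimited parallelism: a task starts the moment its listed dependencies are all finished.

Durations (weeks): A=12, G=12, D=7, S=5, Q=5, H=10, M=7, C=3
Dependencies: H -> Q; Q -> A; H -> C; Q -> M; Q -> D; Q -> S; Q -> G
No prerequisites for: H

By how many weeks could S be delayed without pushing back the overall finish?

Critical path: H→Q→A = 10+5+12 = 27, so the finish is 27 weeks.
The longest chain containing S totals 20 weeks.
Slack of S = 22 − 15 = 7 weeks.

7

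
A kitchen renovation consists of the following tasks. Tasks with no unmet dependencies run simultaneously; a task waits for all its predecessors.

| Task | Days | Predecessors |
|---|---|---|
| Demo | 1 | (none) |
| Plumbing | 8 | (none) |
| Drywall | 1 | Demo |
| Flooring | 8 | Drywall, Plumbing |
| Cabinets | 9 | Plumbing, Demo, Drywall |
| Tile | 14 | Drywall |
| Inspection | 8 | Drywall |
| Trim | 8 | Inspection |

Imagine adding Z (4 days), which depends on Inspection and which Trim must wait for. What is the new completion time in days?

Originally the job takes 18 days.
With Z inserted, Trim now waits for max(Inspection, Z).
New critical path: Demo→Drywall→Inspection→Z→Trim = 1+1+8+4+8 = 22 ⇒ 22 days.

22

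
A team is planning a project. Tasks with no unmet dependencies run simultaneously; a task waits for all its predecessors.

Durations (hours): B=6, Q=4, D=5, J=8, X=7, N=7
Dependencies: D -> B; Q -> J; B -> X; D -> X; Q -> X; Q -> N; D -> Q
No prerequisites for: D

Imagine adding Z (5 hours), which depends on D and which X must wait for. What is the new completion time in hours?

Originally the project takes 18 hours.
With Z inserted, X now waits for max(B, D, Q, Z).
New critical path: D→B→X = 5+6+7 = 18 ⇒ 18 hours.

18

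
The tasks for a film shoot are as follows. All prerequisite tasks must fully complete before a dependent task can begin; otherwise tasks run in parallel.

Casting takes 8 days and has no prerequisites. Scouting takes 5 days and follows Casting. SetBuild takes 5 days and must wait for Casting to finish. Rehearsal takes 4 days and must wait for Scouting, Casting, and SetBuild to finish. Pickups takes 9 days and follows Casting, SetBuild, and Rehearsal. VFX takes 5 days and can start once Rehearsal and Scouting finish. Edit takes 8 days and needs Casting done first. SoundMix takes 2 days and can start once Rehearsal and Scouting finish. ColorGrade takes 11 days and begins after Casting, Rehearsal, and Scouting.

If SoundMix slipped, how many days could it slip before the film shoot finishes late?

9

Casting→Scouting→Rehearsal→ColorGrade = 8+5+4+11 = 28 sets the makespan at 28 days.
Longest path through SoundMix: 19 days (earliest finish 19, latest finish 28).
Slack of SoundMix = 26 − 17 = 9 days.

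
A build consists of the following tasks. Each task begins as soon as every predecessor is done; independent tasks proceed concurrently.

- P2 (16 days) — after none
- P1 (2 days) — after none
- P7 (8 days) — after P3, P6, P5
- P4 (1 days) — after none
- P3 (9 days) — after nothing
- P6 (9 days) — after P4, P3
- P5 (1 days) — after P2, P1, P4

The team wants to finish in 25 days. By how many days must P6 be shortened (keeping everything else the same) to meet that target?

1

Current finish: 26 days; target: 25.
P6 is on every critical path, so each day cut from P6 cuts the finish by one (this holds down to a finish of 25).
Need 26 − 25 = 1 day off P6 → P6 becomes 8 days, finish becomes 25.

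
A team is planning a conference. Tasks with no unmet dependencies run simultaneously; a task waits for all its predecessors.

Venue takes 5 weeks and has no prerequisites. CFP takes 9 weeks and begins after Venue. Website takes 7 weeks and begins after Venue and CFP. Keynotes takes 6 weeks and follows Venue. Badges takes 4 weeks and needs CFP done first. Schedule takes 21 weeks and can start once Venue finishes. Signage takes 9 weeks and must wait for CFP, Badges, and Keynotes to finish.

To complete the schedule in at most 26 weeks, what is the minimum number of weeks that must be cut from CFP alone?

Current finish: 27 weeks; target: 26.
CFP is on every critical path, so each week cut from CFP cuts the finish by one (this holds down to a finish of 26).
Need 27 − 26 = 1 week off CFP → CFP becomes 8 weeks, finish becomes 26.

1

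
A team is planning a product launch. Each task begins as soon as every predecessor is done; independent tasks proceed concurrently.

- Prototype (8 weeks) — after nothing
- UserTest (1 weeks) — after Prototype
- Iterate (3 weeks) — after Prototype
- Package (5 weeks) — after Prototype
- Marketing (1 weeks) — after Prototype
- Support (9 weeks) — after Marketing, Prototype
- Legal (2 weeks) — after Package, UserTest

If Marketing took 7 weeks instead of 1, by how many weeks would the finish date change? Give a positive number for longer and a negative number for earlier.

As given, the longest chain is Prototype→Marketing→Support = 8+1+9 = 18, so the finish is 18 weeks.
Marketing is on the critical path; changing it to 7 makes that path 24 weeks.
The critical path is still Prototype→Marketing→Support; finish is now 24 weeks.
Change in finish: 24 − 18 = +6 weeks.

6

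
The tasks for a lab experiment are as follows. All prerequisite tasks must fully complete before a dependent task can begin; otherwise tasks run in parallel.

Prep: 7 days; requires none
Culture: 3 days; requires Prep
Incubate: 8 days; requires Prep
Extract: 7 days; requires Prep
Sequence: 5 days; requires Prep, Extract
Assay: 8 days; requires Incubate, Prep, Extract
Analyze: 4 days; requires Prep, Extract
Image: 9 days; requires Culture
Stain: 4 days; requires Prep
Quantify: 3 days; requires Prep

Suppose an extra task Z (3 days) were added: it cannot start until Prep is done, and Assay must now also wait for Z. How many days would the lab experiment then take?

Originally the lab experiment takes 23 days.
With Z inserted, Assay now waits for max(Incubate, Prep, Extract, Z).
New critical path: Prep→Incubate→Assay = 7+8+8 = 23 ⇒ 23 days.

23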